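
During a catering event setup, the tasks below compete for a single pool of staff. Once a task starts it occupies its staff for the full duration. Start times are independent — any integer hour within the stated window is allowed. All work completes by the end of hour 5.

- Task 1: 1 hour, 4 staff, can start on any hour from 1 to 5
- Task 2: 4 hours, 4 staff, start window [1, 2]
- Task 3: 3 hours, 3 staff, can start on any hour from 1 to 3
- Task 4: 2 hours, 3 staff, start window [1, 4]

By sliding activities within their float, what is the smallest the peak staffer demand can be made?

Early-start (Task 1@1, Task 2@1, Task 3@1, Task 4@1) gives peak 14: h1:14  h2:10  h3:7  h4:4  h5:0.
Shift Task 2→2, Task 4→4.
Schedule Task 1@1, Task 2@2, Task 3@1, Task 4@4: h1:7  h2:7  h3:7  h4:7  h5:7 — peak 7.
Total staffer-hours = 35 over 5 hours ⇒ peak ≥ ⌈35/5⌉ = 7, so 7 is optimal.

7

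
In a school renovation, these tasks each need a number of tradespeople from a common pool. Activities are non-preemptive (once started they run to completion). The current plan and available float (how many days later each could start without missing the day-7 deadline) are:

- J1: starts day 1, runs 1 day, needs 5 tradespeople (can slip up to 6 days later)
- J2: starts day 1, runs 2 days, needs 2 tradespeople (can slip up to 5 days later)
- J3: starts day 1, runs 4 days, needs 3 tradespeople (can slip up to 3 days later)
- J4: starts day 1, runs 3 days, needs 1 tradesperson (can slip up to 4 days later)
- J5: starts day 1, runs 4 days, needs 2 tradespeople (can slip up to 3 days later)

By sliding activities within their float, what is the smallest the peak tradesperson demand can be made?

Early-start (J1@1, J2@1, J3@1, J4@1, J5@1) gives peak 13: d1:13  d2:8  d3:6  d4:5  d5:0  d6:0  d7:0.
Shift J2→2, J3→2, J5→4.
Schedule J1@1, J2@2, J3@2, J4@1, J5@4: d1:6  d2:6  d3:6  d4:5  d5:5  d6:2  d7:2 — peak 6.

6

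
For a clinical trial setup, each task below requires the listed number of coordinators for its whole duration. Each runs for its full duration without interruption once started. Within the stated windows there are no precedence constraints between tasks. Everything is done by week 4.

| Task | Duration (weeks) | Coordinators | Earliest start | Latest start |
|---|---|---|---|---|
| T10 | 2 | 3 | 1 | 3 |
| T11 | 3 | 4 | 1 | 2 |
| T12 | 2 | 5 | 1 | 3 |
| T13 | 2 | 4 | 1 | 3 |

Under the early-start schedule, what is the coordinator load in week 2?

16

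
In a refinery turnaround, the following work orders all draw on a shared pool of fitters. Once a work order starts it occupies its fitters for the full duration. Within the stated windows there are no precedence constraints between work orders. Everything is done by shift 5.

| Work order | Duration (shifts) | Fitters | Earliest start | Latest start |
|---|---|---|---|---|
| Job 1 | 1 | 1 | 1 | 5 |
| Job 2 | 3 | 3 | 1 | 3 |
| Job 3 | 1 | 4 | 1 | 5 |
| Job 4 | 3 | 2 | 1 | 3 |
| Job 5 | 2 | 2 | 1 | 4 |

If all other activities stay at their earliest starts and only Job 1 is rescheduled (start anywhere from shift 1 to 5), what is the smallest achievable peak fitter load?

11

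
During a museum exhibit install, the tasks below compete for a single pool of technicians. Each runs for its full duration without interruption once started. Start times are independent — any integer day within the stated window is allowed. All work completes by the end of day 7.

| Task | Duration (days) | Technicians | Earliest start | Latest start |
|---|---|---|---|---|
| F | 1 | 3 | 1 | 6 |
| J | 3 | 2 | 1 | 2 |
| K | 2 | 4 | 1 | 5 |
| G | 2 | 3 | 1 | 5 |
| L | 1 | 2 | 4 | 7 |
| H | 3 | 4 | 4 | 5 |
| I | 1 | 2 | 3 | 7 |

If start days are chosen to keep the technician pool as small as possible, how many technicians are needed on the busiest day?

6

Early-start (F@1, J@1, K@1, G@1, L@4, H@4, I@3) gives peak 12: d1:12  d2:9  d3:4  d4:6  d5:4  d6:4  d7:0.
Shift J→2, K→3, L→5, H→5, I→6.
Schedule F@1, J@2, K@3, G@1, L@5, H@5, I@6: d1:6  d2:5  d3:6  d4:6  d5:6  d6:6  d7:4 — peak 6.
Total technician-days = 39 over 7 days ⇒ peak ≥ ⌈39/7⌉ = 6, so 6 is optimal.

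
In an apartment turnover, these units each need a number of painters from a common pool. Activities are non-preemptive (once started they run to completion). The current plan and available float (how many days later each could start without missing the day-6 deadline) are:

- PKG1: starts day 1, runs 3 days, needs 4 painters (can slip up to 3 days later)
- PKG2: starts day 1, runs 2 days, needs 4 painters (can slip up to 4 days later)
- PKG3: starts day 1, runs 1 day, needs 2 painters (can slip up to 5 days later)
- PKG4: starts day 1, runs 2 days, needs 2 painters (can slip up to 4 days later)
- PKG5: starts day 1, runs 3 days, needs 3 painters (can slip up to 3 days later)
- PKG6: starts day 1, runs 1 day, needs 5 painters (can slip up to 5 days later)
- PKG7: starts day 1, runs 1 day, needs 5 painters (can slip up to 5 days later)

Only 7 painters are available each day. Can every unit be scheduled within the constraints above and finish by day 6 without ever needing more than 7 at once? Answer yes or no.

no

Total painter-days = 45; over 6 days the average is 45/6 > 7, so some day must exceed 7.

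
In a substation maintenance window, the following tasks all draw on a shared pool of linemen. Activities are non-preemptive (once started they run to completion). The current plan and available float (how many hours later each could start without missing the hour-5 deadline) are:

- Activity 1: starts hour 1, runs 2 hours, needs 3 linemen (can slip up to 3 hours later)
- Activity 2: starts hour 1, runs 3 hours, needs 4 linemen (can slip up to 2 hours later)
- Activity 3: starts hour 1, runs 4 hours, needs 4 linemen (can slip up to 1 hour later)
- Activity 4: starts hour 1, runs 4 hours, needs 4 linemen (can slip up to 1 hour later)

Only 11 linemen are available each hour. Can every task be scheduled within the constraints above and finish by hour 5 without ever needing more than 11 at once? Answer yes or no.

The minimum achievable peak is 12; 11 < 12, so no feasible schedule stays within the cap.

no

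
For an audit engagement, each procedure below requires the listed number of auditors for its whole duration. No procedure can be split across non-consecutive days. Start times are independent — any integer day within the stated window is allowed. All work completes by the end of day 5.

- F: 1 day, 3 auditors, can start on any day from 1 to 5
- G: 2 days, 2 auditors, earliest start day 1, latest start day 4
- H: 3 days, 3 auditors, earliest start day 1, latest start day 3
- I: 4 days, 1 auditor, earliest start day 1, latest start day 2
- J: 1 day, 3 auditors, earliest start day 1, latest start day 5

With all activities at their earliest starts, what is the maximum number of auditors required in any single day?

12

Early-start schedule: F@1, G@1, H@1, I@1, J@1.
Load per day: day 1: 12, day 2: 6, day 3: 4, day 4: 1, day 5: 0.
Peak is 12.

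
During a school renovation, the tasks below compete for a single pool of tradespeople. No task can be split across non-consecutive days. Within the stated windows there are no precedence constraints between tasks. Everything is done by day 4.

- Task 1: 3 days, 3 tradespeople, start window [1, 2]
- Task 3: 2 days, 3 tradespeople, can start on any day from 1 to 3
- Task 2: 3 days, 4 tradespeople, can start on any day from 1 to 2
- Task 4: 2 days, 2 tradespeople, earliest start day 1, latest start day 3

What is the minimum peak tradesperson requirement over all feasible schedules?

10

Early-start (Task 1@1, Task 3@1, Task 2@1, Task 4@1) gives peak 12: d1:12  d2:12  d3:7  d4:0.
Shift Task 4→3.
Schedule Task 1@1, Task 3@1, Task 2@1, Task 4@3: d1:10  d2:10  d3:9  d4:2 — peak 10.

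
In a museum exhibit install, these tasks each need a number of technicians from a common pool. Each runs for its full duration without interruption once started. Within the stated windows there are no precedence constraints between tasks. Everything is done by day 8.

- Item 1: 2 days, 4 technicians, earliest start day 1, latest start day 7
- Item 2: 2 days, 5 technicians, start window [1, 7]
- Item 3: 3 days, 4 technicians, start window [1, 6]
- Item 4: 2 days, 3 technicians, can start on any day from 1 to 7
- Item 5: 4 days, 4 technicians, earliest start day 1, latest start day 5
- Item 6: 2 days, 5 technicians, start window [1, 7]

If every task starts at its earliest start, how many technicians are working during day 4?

At early start, day 4 has: Item 5.
Demand: 4 = 4.

4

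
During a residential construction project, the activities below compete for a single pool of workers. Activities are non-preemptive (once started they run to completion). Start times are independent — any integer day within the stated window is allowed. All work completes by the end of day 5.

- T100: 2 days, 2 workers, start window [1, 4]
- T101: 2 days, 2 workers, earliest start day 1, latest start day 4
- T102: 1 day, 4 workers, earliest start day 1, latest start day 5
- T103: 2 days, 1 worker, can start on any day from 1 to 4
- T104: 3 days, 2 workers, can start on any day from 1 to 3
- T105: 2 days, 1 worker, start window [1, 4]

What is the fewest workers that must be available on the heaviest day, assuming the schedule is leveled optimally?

Early-start (T100@1, T101@1, T102@1, T103@1, T104@1, T105@1) gives peak 12: d1:12  d2:8  d3:2  d4:0  d5:0.
Shift T101→3, T102→5, T105→3.
Schedule T100@1, T101@3, T102@5, T103@1, T104@1, T105@3: d1:5  d2:5  d3:5  d4:3  d5:4 — peak 5.
Total worker-days = 22 over 5 days ⇒ peak ≥ ⌈22/5⌉ = 5, so 5 is optimal.

5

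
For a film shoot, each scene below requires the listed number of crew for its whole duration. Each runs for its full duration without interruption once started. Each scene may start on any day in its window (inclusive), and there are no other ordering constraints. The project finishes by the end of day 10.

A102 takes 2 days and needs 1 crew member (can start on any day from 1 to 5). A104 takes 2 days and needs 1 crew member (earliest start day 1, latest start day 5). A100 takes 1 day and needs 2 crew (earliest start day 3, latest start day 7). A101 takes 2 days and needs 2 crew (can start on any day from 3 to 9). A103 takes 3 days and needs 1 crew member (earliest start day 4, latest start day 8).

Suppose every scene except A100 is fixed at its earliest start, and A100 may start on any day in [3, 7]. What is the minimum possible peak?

A100@3: d1:2  d2:2  d3:4  d4:3  d5:1  d6:1  d7:0  d8:0  d9:0  d10:0 → peak 4
A100@4: d1:2  d2:2  d3:2  d4:5  d5:1  d6:1  d7:0  d8:0  d9:0  d10:0 → peak 5
A100@5: d1:2  d2:2  d3:2  d4:3  d5:3  d6:1  d7:0  d8:0  d9:0  d10:0 → peak 3
A100@6: d1:2  d2:2  d3:2  d4:3  d5:1  d6:3  d7:0  d8:0  d9:0  d10:0 → peak 3
A100@7: d1:2  d2:2  d3:2  d4:3  d5:1  d6:1  d7:2  d8:0  d9:0  d10:0 → peak 3
Best is A100@5, peak 3.

3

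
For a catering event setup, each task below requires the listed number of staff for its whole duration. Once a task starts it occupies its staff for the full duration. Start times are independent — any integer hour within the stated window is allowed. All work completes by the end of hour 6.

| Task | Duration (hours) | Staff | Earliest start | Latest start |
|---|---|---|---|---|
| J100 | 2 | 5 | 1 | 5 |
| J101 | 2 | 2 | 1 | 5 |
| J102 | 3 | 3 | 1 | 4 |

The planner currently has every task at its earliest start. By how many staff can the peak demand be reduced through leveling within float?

5

Early-start peak: h1:10  h2:10  h3:3  h4:0  h5:0  h6:0 ⇒ 10.
Leveled (J100@1, J101@3, J102@3): h1:5  h2:5  h3:5  h4:5  h5:3  h6:0 ⇒ 5.
Reduction 10 − 5 = 5.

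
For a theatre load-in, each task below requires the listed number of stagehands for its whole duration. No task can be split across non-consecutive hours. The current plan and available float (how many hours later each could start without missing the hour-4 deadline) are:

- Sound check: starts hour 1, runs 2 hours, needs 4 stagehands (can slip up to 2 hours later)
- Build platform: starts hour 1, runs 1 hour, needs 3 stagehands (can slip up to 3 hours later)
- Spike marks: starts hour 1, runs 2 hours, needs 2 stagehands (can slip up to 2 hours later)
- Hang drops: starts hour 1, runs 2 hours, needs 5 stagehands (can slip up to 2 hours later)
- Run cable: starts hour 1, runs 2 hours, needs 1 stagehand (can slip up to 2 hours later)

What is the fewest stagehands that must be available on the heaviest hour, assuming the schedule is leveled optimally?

8

Early-start (Sound check@1, Build platform@1, Spike marks@1, Hang drops@1, Run cable@1) gives peak 15: h1:15  h2:12  h3:0  h4:0.
Shift Spike marks→2, Hang drops→3.
Schedule Sound check@1, Build platform@1, Spike marks@2, Hang drops@3, Run cable@1: h1:8  h2:7  h3:7  h4:5 — peak 8.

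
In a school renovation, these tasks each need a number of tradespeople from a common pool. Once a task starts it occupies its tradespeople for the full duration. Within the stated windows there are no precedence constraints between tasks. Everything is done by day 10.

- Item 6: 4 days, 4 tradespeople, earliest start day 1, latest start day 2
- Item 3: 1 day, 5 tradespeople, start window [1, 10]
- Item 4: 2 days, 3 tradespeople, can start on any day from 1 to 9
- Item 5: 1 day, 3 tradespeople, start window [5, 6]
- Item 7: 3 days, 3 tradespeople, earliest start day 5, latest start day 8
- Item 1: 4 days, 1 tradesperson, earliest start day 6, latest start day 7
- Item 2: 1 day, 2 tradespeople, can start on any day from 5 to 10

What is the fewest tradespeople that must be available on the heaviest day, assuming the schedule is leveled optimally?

6

Early-start (Item 6@1, Item 3@1, Item 4@1, Item 5@5, Item 7@5, Item 1@6, Item 2@5) gives peak 12: d1:12  d2:7  d3:4  d4:4  d5:8  d6:4  d7:4  d8:1  d9:1  d10:0.
Shift Item 3→5, Item 4→6, Item 5→6, Item 7→8, Item 1→7, Item 2→7.
Schedule Item 6@1, Item 3@5, Item 4@6, Item 5@6, Item 7@8, Item 1@7, Item 2@7: d1:4  d2:4  d3:4  d4:4  d5:5  d6:6  d7:6  d8:4  d9:4  d10:4 — peak 6.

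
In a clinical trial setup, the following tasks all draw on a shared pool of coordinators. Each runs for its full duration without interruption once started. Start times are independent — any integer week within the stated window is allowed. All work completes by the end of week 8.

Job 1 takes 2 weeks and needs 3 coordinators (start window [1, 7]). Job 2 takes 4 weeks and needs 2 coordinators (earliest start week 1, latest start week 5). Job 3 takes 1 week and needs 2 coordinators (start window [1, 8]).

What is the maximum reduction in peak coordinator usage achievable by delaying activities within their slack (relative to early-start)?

4

Early-start peak: w1:7  w2:5  w3:2  w4:2  w5:0  w6:0  w7:0  w8:0 ⇒ 7.
Leveled (Job 1@1, Job 2@3, Job 3@7): w1:3  w2:3  w3:2  w4:2  w5:2  w6:2  w7:2  w8:0 ⇒ 3.
Reduction 7 − 3 = 4.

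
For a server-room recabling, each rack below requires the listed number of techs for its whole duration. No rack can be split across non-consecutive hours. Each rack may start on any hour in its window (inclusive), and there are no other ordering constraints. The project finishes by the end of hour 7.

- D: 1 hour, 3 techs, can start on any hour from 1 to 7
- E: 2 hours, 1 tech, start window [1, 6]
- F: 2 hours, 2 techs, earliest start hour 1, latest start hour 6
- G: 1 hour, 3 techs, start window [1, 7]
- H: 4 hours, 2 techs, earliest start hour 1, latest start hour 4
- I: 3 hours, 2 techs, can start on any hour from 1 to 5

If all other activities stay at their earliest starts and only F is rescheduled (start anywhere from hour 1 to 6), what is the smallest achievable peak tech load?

11

F@1: h1:13  h2:7  h3:4  h4:2  h5:0  h6:0  h7:0 → peak 13
F@2: h1:11  h2:7  h3:6  h4:2  h5:0  h6:0  h7:0 → peak 11
F@3: h1:11  h2:5  h3:6  h4:4  h5:0  h6:0  h7:0 → peak 11
F@4: h1:11  h2:5  h3:4  h4:4  h5:2  h6:0  h7:0 → peak 11
F@5: h1:11  h2:5  h3:4  h4:2  h5:2  h6:2  h7:0 → peak 11
F@6: h1:11  h2:5  h3:4  h4:2  h5:0  h6:2  h7:2 → peak 11
Best is F@2, peak 11.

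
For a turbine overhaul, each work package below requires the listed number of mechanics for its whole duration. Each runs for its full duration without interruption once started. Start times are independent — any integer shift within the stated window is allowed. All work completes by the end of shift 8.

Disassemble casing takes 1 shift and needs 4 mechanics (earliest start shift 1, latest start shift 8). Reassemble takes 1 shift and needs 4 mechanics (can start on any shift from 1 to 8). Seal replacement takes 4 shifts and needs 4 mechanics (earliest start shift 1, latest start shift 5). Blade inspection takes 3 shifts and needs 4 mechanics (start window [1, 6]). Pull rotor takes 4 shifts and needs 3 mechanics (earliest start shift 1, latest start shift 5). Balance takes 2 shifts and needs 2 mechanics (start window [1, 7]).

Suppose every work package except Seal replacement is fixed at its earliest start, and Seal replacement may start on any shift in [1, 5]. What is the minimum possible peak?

Seal replacement@1: s1:21  s2:13  s3:11  s4:7  s5:0  s6:0  s7:0  s8:0 → peak 21
Seal replacement@2: s1:17  s2:13  s3:11  s4:7  s5:4  s6:0  s7:0  s8:0 → peak 17
Seal replacement@3: s1:17  s2:9  s3:11  s4:7  s5:4  s6:4  s7:0  s8:0 → peak 17
Seal replacement@4: s1:17  s2:9  s3:7  s4:7  s5:4  s6:4  s7:4  s8:0 → peak 17
Seal replacement@5: s1:17  s2:9  s3:7  s4:3  s5:4  s6:4  s7:4  s8:4 → peak 17
Best is Seal replacement@2, peak 17.

17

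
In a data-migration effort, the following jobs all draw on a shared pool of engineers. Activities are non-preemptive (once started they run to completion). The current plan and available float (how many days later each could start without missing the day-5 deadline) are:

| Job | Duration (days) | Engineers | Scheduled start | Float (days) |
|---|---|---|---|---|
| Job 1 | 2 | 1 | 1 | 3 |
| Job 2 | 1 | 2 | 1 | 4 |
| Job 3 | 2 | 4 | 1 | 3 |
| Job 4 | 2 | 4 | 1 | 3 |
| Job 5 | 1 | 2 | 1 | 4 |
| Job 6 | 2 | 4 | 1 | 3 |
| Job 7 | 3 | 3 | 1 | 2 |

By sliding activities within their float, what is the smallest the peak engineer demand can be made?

Early-start (Job 1@1, Job 2@1, Job 3@1, Job 4@1, Job 5@1, Job 6@1, Job 7@1) gives peak 20: d1:20  d2:16  d3:3  d4:0  d5:0.
Shift Job 3→2, Job 4→4, Job 6→4.
Schedule Job 1@1, Job 2@1, Job 3@2, Job 4@4, Job 5@1, Job 6@4, Job 7@1: d1:8  d2:8  d3:7  d4:8  d5:8 — peak 8.
Total engineer-days = 39 over 5 days ⇒ peak ≥ ⌈39/5⌉ = 8, so 8 is optimal.

8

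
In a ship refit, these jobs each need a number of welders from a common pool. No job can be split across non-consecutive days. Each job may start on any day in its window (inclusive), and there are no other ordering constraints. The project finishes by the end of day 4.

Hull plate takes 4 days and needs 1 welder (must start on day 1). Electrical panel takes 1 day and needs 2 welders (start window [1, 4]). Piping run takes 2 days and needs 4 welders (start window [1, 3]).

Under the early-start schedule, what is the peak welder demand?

7

Early-start schedule: Hull plate@1, Electrical panel@1, Piping run@1.
Load per day: day 1: 7, day 2: 5, day 3: 1, day 4: 1.
Peak is 7.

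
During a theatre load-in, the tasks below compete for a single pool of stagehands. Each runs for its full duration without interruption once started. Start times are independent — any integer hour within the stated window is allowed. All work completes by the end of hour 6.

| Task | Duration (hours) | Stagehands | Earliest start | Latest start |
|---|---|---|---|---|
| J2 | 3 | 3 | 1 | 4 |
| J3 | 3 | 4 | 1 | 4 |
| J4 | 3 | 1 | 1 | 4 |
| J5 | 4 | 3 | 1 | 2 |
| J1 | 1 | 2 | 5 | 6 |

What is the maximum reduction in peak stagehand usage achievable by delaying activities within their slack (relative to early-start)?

4

Early-start peak: h1:11  h2:11  h3:11  h4:3  h5:2  h6:0 ⇒ 11.
Leveled (J2@1, J3@4, J4@1, J5@1, J1@5): h1:7  h2:7  h3:7  h4:7  h5:6  h6:4 ⇒ 7.
Reduction 11 − 7 = 4.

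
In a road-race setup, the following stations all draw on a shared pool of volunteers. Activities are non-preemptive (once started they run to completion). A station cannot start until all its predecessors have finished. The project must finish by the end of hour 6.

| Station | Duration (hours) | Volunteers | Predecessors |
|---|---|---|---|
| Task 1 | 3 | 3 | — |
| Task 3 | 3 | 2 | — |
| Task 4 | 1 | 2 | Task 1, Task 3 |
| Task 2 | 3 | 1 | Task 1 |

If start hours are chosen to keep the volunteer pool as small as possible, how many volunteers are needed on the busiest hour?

5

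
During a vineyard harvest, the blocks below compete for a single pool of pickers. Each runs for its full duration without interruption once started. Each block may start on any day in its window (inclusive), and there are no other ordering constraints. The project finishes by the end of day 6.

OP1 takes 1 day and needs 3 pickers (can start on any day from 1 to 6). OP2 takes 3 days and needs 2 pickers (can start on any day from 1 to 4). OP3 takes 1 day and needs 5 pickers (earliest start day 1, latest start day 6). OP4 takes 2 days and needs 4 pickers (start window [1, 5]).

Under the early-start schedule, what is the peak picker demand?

Early-start schedule: OP1@1, OP2@1, OP3@1, OP4@1.
Load per day: day 1: 14, day 2: 6, day 3: 2, day 4: 0, day 5: 0, day 6: 0.
Peak is 14.

14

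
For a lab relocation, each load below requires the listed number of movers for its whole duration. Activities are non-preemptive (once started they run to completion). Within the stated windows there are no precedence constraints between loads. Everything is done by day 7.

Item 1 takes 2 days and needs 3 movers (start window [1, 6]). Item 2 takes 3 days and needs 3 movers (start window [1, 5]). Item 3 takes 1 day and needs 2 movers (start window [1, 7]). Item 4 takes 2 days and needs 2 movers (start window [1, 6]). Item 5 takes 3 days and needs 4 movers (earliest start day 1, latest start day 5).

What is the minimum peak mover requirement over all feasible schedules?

6

Early-start (Item 1@1, Item 2@1, Item 3@1, Item 4@1, Item 5@1) gives peak 14: d1:14  d2:12  d3:7  d4:0  d5:0  d6:0  d7:0.
Shift Item 3→3, Item 4→4, Item 5→4.
Schedule Item 1@1, Item 2@1, Item 3@3, Item 4@4, Item 5@4: d1:6  d2:6  d3:5  d4:6  d5:6  d6:4  d7:0 — peak 6.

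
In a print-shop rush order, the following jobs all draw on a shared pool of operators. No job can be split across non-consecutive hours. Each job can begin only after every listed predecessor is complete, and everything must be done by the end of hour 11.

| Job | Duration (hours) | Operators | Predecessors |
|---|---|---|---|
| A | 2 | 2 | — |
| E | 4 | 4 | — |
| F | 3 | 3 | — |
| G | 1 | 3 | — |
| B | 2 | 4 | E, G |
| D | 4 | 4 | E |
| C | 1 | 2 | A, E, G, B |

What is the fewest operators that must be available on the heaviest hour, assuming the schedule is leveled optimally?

7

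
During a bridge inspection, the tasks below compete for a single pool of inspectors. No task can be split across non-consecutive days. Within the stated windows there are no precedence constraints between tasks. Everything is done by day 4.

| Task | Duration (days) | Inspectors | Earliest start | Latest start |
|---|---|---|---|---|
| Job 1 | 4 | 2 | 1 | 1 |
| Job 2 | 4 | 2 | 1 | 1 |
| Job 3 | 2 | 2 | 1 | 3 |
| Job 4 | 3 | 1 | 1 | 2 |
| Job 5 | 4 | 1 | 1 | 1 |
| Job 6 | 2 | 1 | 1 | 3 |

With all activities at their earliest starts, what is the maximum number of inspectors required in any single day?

Early-start schedule: Job 1@1, Job 2@1, Job 3@1, Job 4@1, Job 5@1, Job 6@1.
Load per day: day 1: 9, day 2: 9, day 3: 6, day 4: 5.
Peak is 9.

9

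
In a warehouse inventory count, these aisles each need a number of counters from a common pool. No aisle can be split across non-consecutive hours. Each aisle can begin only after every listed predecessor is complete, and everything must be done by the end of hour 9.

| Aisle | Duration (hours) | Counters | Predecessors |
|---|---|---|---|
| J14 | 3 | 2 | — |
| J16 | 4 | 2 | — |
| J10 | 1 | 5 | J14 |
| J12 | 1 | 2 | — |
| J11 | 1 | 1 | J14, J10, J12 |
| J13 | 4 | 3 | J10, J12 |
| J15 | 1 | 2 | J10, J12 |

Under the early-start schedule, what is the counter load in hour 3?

At early start, hour 3 has: J14, J16.
Demand: 2 + 2 = 4.

4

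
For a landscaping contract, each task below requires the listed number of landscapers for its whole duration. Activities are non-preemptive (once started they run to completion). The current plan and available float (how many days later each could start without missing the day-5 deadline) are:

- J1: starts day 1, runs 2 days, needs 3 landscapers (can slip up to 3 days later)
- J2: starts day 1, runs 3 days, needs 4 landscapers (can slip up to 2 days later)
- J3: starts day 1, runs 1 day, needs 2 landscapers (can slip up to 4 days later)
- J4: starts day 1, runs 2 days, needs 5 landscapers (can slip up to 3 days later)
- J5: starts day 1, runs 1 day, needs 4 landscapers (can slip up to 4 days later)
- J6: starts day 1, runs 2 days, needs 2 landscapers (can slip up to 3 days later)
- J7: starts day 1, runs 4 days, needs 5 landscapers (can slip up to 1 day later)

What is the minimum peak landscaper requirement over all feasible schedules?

Early-start (J1@1, J2@1, J3@1, J4@1, J5@1, J6@1, J7@1) gives peak 25: d1:25  d2:19  d3:9  d4:5  d5:0.
Shift J3→3, J4→4, J6→4, J7→2.
Schedule J1@1, J2@1, J3@3, J4@4, J5@1, J6@4, J7@2: d1:11  d2:12  d3:11  d4:12  d5:12 — peak 12.
Total landscaper-days = 58 over 5 days ⇒ peak ≥ ⌈58/5⌉ = 12, so 12 is optimal.

12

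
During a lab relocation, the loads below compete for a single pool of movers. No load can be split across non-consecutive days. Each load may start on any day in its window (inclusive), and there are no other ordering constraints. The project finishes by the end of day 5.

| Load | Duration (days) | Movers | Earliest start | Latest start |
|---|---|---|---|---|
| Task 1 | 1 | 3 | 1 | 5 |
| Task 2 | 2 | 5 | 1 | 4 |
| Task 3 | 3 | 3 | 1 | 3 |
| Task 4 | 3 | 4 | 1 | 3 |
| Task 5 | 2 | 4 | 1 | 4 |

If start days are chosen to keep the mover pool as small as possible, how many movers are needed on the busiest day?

Early-start (Task 1@1, Task 2@1, Task 3@1, Task 4@1, Task 5@1) gives peak 19: d1:19  d2:16  d3:7  d4:0  d5:0.
Shift Task 2→4, Task 5→4.
Schedule Task 1@1, Task 2@4, Task 3@1, Task 4@1, Task 5@4: d1:10  d2:7  d3:7  d4:9  d5:9 — peak 10.

10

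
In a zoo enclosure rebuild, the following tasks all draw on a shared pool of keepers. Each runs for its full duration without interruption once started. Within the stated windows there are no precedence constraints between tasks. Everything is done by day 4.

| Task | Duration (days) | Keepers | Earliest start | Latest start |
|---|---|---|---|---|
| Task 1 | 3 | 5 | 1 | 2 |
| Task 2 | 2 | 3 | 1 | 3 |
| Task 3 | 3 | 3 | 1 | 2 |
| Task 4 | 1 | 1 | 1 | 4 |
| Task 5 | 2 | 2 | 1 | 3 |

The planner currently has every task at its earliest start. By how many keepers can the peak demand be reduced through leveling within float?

Early-start peak: d1:14  d2:13  d3:8  d4:0 ⇒ 14.
Leveled (Task 1@1, Task 2@1, Task 3@1, Task 4@3, Task 5@3): d1:11  d2:11  d3:11  d4:2 ⇒ 11.
Reduction 14 − 11 = 3.

3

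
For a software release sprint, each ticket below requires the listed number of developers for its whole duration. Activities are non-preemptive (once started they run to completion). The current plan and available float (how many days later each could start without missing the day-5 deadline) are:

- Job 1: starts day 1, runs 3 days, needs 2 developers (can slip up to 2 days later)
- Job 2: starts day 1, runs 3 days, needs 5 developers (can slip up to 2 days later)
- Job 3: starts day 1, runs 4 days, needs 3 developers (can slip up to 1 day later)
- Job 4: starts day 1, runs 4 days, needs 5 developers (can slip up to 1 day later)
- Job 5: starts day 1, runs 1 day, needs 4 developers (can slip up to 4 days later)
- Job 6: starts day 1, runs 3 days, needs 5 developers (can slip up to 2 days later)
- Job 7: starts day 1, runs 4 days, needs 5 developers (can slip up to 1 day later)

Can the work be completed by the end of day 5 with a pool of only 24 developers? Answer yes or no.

no

The minimum achievable peak is 25; 24 < 25, so no feasible schedule stays within the cap.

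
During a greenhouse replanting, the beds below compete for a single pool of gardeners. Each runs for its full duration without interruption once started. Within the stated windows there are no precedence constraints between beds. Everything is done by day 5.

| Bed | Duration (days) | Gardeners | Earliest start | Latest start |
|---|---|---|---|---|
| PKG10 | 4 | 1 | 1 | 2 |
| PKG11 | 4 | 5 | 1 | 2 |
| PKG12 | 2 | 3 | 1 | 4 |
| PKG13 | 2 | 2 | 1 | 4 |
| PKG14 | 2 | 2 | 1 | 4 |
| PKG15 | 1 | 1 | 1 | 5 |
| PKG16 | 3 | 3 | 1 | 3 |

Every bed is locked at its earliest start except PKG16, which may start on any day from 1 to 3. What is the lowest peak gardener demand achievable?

14

PKG16@1: d1:17  d2:16  d3:9  d4:6  d5:0 → peak 17
PKG16@2: d1:14  d2:16  d3:9  d4:9  d5:0 → peak 16
PKG16@3: d1:14  d2:13  d3:9  d4:9  d5:3 → peak 14
Best is PKG16@3, peak 14.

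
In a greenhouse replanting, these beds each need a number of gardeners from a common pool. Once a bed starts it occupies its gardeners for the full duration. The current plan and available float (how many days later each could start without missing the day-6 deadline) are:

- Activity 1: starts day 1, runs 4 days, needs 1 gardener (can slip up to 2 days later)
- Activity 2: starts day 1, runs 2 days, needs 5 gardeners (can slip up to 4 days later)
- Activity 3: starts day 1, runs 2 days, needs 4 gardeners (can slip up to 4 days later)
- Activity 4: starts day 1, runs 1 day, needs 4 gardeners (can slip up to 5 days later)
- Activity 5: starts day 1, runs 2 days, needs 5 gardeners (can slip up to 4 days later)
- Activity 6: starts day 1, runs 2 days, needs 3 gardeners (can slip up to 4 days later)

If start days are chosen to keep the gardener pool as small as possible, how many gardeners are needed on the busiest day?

Early-start (Activity 1@1, Activity 2@1, Activity 3@1, Activity 4@1, Activity 5@1, Activity 6@1) gives peak 22: d1:22  d2:18  d3:1  d4:1  d5:0  d6:0.
Shift Activity 3→3, Activity 4→3, Activity 5→5.
Schedule Activity 1@1, Activity 2@1, Activity 3@3, Activity 4@3, Activity 5@5, Activity 6@1: d1:9  d2:9  d3:9  d4:5  d5:5  d6:5 — peak 9.

9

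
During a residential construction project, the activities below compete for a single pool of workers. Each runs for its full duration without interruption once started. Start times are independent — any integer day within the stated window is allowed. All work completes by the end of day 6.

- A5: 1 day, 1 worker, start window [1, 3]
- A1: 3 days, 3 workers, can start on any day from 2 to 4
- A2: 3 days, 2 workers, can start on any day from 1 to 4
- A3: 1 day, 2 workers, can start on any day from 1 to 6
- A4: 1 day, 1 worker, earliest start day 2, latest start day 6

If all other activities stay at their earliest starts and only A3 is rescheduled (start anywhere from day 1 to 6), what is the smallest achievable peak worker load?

A3@1: d1:5  d2:6  d3:5  d4:3  d5:0  d6:0 → peak 6
A3@2: d1:3  d2:8  d3:5  d4:3  d5:0  d6:0 → peak 8
A3@3: d1:3  d2:6  d3:7  d4:3  d5:0  d6:0 → peak 7
A3@4: d1:3  d2:6  d3:5  d4:5  d5:0  d6:0 → peak 6
A3@5: d1:3  d2:6  d3:5  d4:3  d5:2  d6:0 → peak 6
A3@6: d1:3  d2:6  d3:5  d4:3  d5:0  d6:2 → peak 6
Best is A3@1, peak 6.

6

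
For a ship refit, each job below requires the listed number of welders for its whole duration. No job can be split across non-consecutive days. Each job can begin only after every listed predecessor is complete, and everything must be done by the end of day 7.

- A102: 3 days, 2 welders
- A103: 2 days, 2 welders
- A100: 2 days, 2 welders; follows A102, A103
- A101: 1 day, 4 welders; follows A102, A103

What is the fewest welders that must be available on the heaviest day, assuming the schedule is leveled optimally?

4

Early-start (A102@1, A103@1, A100@4, A101@4) gives peak 6: d1:4  d2:4  d3:2  d4:6  d5:2  d6:0  d7:0.
Shift A101→6.
Schedule A102@1, A103@1, A100@4, A101@6: d1:4  d2:4  d3:2  d4:2  d5:2  d6:4  d7:0 — peak 4.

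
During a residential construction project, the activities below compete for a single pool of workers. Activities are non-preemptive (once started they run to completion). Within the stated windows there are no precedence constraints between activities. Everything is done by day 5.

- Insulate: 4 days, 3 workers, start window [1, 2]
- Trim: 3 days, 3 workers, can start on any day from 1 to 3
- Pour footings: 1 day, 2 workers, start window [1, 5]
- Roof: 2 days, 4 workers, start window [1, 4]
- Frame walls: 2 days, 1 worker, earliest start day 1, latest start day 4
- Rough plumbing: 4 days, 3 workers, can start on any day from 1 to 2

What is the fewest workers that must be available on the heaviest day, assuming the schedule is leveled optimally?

Early-start (Insulate@1, Trim@1, Pour footings@1, Roof@1, Frame walls@1, Rough plumbing@1) gives peak 16: d1:16  d2:14  d3:9  d4:6  d5:0.
Shift Roof→4, Rough plumbing→2.
Schedule Insulate@1, Trim@1, Pour footings@1, Roof@4, Frame walls@1, Rough plumbing@2: d1:9  d2:10  d3:9  d4:10  d5:7 — peak 10.

10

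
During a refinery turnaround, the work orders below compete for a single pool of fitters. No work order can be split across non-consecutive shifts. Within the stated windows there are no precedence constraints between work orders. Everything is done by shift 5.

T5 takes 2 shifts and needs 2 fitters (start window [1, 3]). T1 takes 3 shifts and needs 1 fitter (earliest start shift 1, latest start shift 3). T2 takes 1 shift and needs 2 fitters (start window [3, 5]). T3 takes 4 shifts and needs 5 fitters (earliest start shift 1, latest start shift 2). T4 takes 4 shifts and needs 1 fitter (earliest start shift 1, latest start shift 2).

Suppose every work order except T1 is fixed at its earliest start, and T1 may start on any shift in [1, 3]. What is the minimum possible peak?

T1@1: s1:9  s2:9  s3:9  s4:6  s5:0 → peak 9
T1@2: s1:8  s2:9  s3:9  s4:7  s5:0 → peak 9
T1@3: s1:8  s2:8  s3:9  s4:7  s5:1 → peak 9
Best is T1@1, peak 9.

9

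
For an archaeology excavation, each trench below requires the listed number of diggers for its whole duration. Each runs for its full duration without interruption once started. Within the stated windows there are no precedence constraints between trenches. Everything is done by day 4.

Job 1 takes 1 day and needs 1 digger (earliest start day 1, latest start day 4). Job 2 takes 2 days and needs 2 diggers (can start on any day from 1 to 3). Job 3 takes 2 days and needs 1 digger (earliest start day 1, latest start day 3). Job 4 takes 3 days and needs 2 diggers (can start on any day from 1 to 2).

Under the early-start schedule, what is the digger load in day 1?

6

At early start, day 1 has: Job 1, Job 2, Job 3, Job 4.
Demand: 1 + 2 + 1 + 2 = 6.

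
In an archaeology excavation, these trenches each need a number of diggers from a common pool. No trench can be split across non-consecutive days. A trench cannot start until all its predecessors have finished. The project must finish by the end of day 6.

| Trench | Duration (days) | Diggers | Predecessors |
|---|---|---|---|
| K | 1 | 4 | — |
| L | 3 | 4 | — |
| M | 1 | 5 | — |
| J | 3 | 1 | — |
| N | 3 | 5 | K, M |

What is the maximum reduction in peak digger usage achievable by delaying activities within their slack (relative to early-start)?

Early-start peak: d1:14  d2:10  d3:10  d4:5  d5:0  d6:0 ⇒ 14.
Leveled (K@1, L@1, M@2, J@3, N@4): d1:8  d2:9  d3:5  d4:6  d5:6  d6:5 ⇒ 9.
Reduction 14 − 9 = 5.

5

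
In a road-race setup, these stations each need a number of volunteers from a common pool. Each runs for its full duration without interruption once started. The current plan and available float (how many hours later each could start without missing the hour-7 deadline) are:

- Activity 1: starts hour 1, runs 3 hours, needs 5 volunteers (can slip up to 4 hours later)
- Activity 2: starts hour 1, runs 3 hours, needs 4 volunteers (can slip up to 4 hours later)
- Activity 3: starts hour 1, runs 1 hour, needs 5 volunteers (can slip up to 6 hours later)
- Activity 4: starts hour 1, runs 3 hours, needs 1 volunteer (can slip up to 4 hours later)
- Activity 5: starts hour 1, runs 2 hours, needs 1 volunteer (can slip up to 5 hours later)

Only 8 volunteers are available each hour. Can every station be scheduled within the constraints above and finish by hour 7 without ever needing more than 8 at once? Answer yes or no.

yes

Schedule Activity 1@1, Activity 2@4, Activity 3@7, Activity 4@1, Activity 5@4: h1:6  h2:6  h3:6  h4:5  h5:5  h6:4  h7:5 — peak 6 ≤ 8.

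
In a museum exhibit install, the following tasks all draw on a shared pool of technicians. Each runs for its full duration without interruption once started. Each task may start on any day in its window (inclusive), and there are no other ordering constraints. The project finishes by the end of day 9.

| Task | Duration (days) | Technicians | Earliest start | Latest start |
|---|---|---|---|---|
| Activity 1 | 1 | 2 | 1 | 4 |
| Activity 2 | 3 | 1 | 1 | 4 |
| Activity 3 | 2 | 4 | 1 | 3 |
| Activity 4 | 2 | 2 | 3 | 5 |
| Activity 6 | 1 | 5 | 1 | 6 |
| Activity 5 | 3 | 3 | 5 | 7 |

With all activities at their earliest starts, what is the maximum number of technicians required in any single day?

Early-start schedule: Activity 1@1, Activity 2@1, Activity 3@1, Activity 4@3, Activity 6@1, Activity 5@5.
Load per day: day 1: 12, day 2: 5, day 3: 3, day 4: 2, day 5: 3, day 6: 3, day 7: 3, day 8: 0, day 9: 0.
Peak is 12.

12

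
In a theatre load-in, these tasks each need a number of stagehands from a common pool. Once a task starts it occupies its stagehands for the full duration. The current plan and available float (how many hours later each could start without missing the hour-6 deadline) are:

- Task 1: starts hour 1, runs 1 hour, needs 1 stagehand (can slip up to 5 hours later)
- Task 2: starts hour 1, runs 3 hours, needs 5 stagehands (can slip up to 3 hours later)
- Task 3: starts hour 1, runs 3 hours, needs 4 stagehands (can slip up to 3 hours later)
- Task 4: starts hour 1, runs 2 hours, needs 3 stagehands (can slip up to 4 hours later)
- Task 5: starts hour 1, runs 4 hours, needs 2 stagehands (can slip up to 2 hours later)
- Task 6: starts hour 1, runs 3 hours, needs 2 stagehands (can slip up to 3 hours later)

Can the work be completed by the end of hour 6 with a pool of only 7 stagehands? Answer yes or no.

no

Total stagehand-hours = 48; over 6 hours the average is 48/6 > 7, so some hour must exceed 7.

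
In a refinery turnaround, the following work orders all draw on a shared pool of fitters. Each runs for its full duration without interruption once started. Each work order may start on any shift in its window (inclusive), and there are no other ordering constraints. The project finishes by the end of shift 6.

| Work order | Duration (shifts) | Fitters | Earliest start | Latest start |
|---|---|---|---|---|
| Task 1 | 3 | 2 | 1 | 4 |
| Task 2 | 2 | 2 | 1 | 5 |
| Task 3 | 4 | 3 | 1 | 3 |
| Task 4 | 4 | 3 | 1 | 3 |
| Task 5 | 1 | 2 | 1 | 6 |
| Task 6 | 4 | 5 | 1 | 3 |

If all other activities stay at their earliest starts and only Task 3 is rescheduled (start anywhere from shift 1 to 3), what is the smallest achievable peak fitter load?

14

Task 3@1: s1:17  s2:15  s3:13  s4:11  s5:0  s6:0 → peak 17
Task 3@2: s1:14  s2:15  s3:13  s4:11  s5:3  s6:0 → peak 15
Task 3@3: s1:14  s2:12  s3:13  s4:11  s5:3  s6:3 → peak 14
Best is Task 3@3, peak 14.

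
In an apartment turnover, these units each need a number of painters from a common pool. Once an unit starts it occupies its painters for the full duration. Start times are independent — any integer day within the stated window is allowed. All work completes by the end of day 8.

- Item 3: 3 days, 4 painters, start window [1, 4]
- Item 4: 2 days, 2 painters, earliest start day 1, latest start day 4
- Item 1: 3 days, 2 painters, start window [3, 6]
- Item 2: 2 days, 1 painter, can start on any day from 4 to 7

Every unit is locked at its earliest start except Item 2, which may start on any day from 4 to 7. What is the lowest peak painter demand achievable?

Item 2@4: d1:6  d2:6  d3:6  d4:3  d5:3  d6:0  d7:0  d8:0 → peak 6
Item 2@5: d1:6  d2:6  d3:6  d4:2  d5:3  d6:1  d7:0  d8:0 → peak 6
Item 2@6: d1:6  d2:6  d3:6  d4:2  d5:2  d6:1  d7:1  d8:0 → peak 6
Item 2@7: d1:6  d2:6  d3:6  d4:2  d5:2  d6:0  d7:1  d8:1 → peak 6
Best is Item 2@4, peak 6.

6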